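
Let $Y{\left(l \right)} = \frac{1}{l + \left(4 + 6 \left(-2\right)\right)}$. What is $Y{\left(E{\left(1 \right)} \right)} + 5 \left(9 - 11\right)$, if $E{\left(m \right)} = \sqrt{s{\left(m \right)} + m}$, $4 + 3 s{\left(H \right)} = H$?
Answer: $- \frac{81}{8} \approx -10.125$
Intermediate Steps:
$s{\left(H \right)} = - \frac{4}{3} + \frac{H}{3}$
$E{\left(m \right)} = \sqrt{- \frac{4}{3} + \frac{4 m}{3}}$ ($E{\left(m \right)} = \sqrt{\left(- \frac{4}{3} + \frac{m}{3}\right) + m} = \sqrt{- \frac{4}{3} + \frac{4 m}{3}}$)
$Y{\left(l \right)} = \frac{1}{-8 + l}$ ($Y{\left(l \right)} = \frac{1}{l + \left(4 - 12\right)} = \frac{1}{l - 8} = \frac{1}{-8 + l}$)
$Y{\left(E{\left(1 \right)} \right)} + 5 \left(9 - 11\right) = \frac{1}{-8 + \frac{2 \sqrt{-3 + 3 \cdot 1}}{3}} + 5 \left(9 - 11\right) = \frac{1}{-8 + \frac{2 \sqrt{-3 + 3}}{3}} + 5 \left(9 - 11\right) = \frac{1}{-8 + \frac{2 \sqrt{0}}{3}} + 5 \left(-2\right) = \frac{1}{-8 + \frac{2}{3} \cdot 0} - 10 = \frac{1}{-8 + 0} - 10 = \frac{1}{-8} - 10 = - \frac{1}{8} - 10 = - \frac{81}{8}$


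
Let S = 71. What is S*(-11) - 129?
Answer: -910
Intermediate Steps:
S*(-11) - 129 = 71*(-11) - 129 = -781 - 129 = -910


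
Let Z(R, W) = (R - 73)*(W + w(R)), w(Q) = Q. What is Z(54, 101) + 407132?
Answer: 404187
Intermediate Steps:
Z(R, W) = (-73 + R)*(R + W) (Z(R, W) = (R - 73)*(W + R) = (-73 + R)*(R + W))
Z(54, 101) + 407132 = (54² - 73*54 - 73*101 + 54*101) + 407132 = (2916 - 3942 - 7373 + 5454) + 407132 = -2945 + 407132 = 404187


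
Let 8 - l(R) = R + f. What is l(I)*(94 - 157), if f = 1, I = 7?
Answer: 0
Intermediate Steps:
l(R) = 7 - R (l(R) = 8 - (R + 1) = 8 - (1 + R) = 8 + (-1 - R) = 7 - R)
l(I)*(94 - 157) = (7 - 1*7)*(94 - 157) = (7 - 7)*(-63) = 0*(-63) = 0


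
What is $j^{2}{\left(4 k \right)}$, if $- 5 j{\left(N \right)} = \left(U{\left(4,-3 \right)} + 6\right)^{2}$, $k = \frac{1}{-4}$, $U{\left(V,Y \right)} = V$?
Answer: $400$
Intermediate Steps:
$k = - \frac{1}{4} \approx -0.25$
$j{\left(N \right)} = -20$ ($j{\left(N \right)} = - \frac{\left(4 + 6\right)^{2}}{5} = - \frac{10^{2}}{5} = \left(- \frac{1}{5}\right) 100 = -20$)
$j^{2}{\left(4 k \right)} = \left(-20\right)^{2} = 400$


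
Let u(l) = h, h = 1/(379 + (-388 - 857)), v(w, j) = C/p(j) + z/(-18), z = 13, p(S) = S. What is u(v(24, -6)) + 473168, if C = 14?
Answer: 409763487/866 ≈ 4.7317e+5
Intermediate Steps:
v(w, j) = -13/18 + 14/j (v(w, j) = 14/j + 13/(-18) = 14/j + 13*(-1/18) = 14/j - 13/18 = -13/18 + 14/j)
h = -1/866 (h = 1/(379 - 1245) = 1/(-866) = -1/866 ≈ -0.0011547)
u(l) = -1/866
u(v(24, -6)) + 473168 = -1/866 + 473168 = 409763487/866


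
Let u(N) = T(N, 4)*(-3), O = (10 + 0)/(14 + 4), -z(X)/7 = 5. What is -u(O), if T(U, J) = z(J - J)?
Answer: -105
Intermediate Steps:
z(X) = -35 (z(X) = -7*5 = -35)
T(U, J) = -35
O = 5/9 (O = 10/18 = 10*(1/18) = 5/9 ≈ 0.55556)
u(N) = 105 (u(N) = -35*(-3) = 105)
-u(O) = -1*105 = -105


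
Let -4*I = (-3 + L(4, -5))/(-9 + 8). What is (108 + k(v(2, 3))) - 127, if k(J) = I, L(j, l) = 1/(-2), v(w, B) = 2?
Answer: -159/8 ≈ -19.875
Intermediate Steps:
L(j, l) = -1/2
I = -7/8 (I = -(-3 - 1/2)/(4*(-9 + 8)) = -(-7)/(8*(-1)) = -(-7)*(-1)/8 = -1/4*7/2 = -7/8 ≈ -0.87500)
k(J) = -7/8
(108 + k(v(2, 3))) - 127 = (108 - 7/8) - 127 = 857/8 - 127 = -159/8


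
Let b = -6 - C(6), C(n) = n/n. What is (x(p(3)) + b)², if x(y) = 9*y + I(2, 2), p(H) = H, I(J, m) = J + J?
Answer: 576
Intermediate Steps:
C(n) = 1
I(J, m) = 2*J
b = -7 (b = -6 - 1*1 = -6 - 1 = -7)
x(y) = 4 + 9*y (x(y) = 9*y + 2*2 = 9*y + 4 = 4 + 9*y)
(x(p(3)) + b)² = ((4 + 9*3) - 7)² = ((4 + 27) - 7)² = (31 - 7)² = 24² = 576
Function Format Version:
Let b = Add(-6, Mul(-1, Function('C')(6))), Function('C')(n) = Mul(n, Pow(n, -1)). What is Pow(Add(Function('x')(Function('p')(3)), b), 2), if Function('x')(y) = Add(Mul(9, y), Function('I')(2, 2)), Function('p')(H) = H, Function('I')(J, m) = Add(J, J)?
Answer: 576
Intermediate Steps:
Function('C')(n) = 1
Function('I')(J, m) = Mul(2, J)
b = -7 (b = Add(-6, Mul(-1, 1)) = Add(-6, -1) = -7)
Function('x')(y) = Add(4, Mul(9, y)) (Function('x')(y) = Add(Mul(9, y), Mul(2, 2)) = Add(Mul(9, y), 4) = Add(4, Mul(9, y)))
Pow(Add(Function('x')(Function('p')(3)), b), 2) = Pow(Add(Add(4, Mul(9, 3)), -7), 2) = Pow(Add(Add(4, 27), -7), 2) = Pow(Add(31, -7), 2) = Pow(24, 2) = 576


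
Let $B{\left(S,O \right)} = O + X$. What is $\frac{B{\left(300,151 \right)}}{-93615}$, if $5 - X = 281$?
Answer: $\frac{25}{18723} \approx 0.0013353$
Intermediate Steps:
$X = -276$ ($X = 5 - 281 = -276$)
$B{\left(S,O \right)} = -276 + O$ ($B{\left(S,O \right)} = O - 276 = -276 + O$)
$\frac{B{\left(300,151 \right)}}{-93615} = \frac{-276 + 151}{-93615} = \left(-125\right) \left(- \frac{1}{93615}\right) = \frac{25}{18723}$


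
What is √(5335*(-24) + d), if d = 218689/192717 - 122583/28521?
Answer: I*√108293486585641427074/29081913 ≈ 357.83*I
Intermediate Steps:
d = -1931844338/610720173 (d = 218689*(1/192717) - 122583*1/28521 = 218689/192717 - 40861/9507 = -1931844338/610720173 ≈ -3.1632)
√(5335*(-24) + d) = √(5335*(-24) - 1931844338/610720173) = √(-128040 - 1931844338/610720173) = √(-78198542795258/610720173) = I*√108293486585641427074/29081913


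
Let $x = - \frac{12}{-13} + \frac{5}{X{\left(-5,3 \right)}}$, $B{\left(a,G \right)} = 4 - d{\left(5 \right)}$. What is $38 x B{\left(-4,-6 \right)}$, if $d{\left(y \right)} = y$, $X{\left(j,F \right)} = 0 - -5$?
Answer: $- \frac{950}{13} \approx -73.077$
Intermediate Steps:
$X{\left(j,F \right)} = 5$ ($X{\left(j,F \right)} = 0 + 5 = 5$)
$B{\left(a,G \right)} = -1$ ($B{\left(a,G \right)} = 4 - 5 = -1$)
$x = \frac{25}{13}$ ($x = - \frac{12}{-13} + \frac{5}{5} = \left(-12\right) \left(- \frac{1}{13}\right) + 5 \cdot \frac{1}{5} = \frac{12}{13} + 1 = \frac{25}{13} \approx 1.9231$)
$38 x B{\left(-4,-6 \right)} = 38 \cdot \frac{25}{13} \left(-1\right) = \frac{950}{13} \left(-1\right) = - \frac{950}{13}$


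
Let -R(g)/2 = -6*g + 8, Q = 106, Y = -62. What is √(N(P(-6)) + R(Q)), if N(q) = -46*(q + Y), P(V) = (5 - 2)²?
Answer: √3694 ≈ 60.778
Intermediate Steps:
P(V) = 9 (P(V) = 3² = 9)
N(q) = 2852 - 46*q (N(q) = -46*(q - 62) = -46*(-62 + q) = 2852 - 46*q)
R(g) = -16 + 12*g (R(g) = -2*(-6*g + 8) = -2*(8 - 6*g) = -16 + 12*g)
√(N(P(-6)) + R(Q)) = √((2852 - 46*9) + (-16 + 12*106)) = √((2852 - 414) + (-16 + 1272)) = √(2438 + 1256) = √3694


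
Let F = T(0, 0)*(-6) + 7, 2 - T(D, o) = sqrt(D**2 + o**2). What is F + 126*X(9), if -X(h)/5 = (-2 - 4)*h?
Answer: 34015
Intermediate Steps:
X(h) = 30*h (X(h) = -5*(-2 - 4)*h = -(-30)*h = 30*h)
T(D, o) = 2 - sqrt(D**2 + o**2)
F = -5 (F = (2 - sqrt(0**2 + 0**2))*(-6) + 7 = (2 - sqrt(0 + 0))*(-6) + 7 = (2 - sqrt(0))*(-6) + 7 = (2 - 1*0)*(-6) + 7 = (2 + 0)*(-6) + 7 = 2*(-6) + 7 = -12 + 7 = -5)
F + 126*X(9) = -5 + 126*(30*9) = -5 + 126*270 = -5 + 34020 = 34015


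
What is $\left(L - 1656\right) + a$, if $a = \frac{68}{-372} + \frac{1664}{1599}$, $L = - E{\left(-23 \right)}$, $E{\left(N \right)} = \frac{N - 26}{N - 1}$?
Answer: $- \frac{16850245}{10168} \approx -1657.2$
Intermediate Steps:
$E{\left(N \right)} = \frac{-26 + N}{-1 + N}$
$L = - \frac{49}{24}$ ($L = - \frac{-26 - 23}{-1 - 23} = - \frac{-49}{-24} = - \frac{\left(-1\right) \left(-49\right)}{24} = \left(-1\right) \frac{49}{24} = - \frac{49}{24} \approx -2.0417$)
$a = \frac{3271}{3813}$ ($a = 68 \left(- \frac{1}{372}\right) + 1664 \cdot \frac{1}{1599} = - \frac{17}{93} + \frac{128}{123} = \frac{3271}{3813} \approx 0.85785$)
$\left(L - 1656\right) + a = \left(- \frac{49}{24} - 1656\right) + \frac{3271}{3813} = - \frac{39793}{24} + \frac{3271}{3813} = - \frac{16850245}{10168}$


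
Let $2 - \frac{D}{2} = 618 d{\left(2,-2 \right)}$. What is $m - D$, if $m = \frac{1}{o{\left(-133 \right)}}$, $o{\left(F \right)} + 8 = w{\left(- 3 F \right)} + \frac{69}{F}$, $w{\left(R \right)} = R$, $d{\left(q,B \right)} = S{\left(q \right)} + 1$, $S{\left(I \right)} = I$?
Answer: $\frac{192363669}{51934} \approx 3704.0$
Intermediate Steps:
$d{\left(q,B \right)} = 1 + q$ ($d{\left(q,B \right)} = q + 1 = 1 + q$)
$o{\left(F \right)} = -8 - 3 F + \frac{69}{F}$ ($o{\left(F \right)} = -8 - \left(- \frac{69}{F} + 3 F\right) = -8 - 3 F + \frac{69}{F}$)
$D = -3704$ ($D = 4 - 2 \cdot 618 \left(1 + 2\right) = 4 - 2 \cdot 618 \cdot 3 = 4 - 3708 = -3704$)
$m = \frac{133}{51934}$ ($m = \frac{1}{-8 - -399 + \frac{69}{-133}} = \frac{1}{-8 + 399 + 69 \left(- \frac{1}{133}\right)} = \frac{1}{-8 + 399 - \frac{69}{133}} = \frac{1}{\frac{51934}{133}} = \frac{133}{51934} \approx 0.0025609$)
$m - D = \frac{133}{51934} - -3704 = \frac{133}{51934} + 3704 = \frac{192363669}{51934}$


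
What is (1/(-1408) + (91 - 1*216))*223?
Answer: -39248223/1408 ≈ -27875.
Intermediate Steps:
(1/(-1408) + (91 - 1*216))*223 = (-1/1408 + (91 - 216))*223 = (-1/1408 - 125)*223 = -176001/1408*223 = -39248223/1408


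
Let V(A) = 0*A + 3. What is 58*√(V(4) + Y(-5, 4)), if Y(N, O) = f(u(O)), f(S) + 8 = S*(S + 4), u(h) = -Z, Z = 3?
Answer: 116*I*√2 ≈ 164.05*I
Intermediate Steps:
V(A) = 3 (V(A) = 0 + 3 = 3)
u(h) = -3 (u(h) = -1*3 = -3)
f(S) = -8 + S*(4 + S) (f(S) = -8 + S*(S + 4) = -8 + S*(4 + S))
Y(N, O) = -11 (Y(N, O) = -8 + (-3)² + 4*(-3) = -8 + 9 - 12 = -11)
58*√(V(4) + Y(-5, 4)) = 58*√(3 - 11) = 58*√(-8) = 58*(2*I*√2) = 116*I*√2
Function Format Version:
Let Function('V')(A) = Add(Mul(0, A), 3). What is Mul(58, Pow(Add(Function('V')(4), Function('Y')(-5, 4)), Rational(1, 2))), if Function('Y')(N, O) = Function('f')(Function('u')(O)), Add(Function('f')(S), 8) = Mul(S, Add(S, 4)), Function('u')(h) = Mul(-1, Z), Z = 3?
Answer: Mul(116, I, Pow(2, Rational(1, 2))) ≈ Mul(164.05, I)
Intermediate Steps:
Function('V')(A) = 3 (Function('V')(A) = Add(0, 3) = 3)
Function('u')(h) = -3 (Function('u')(h) = Mul(-1, 3) = -3)
Function('f')(S) = Add(-8, Mul(S, Add(4, S))) (Function('f')(S) = Add(-8, Mul(S, Add(S, 4))) = Add(-8, Mul(S, Add(4, S))))
Function('Y')(N, O) = -11 (Function('Y')(N, O) = Add(-8, Pow(-3, 2), Mul(4, -3)) = Add(-8, 9, -12) = -11)
Mul(58, Pow(Add(Function('V')(4), Function('Y')(-5, 4)), Rational(1, 2))) = Mul(58, Pow(Add(3, -11), Rational(1, 2))) = Mul(58, Pow(-8, Rational(1, 2))) = Mul(58, Mul(2, I, Pow(2, Rational(1, 2)))) = Mul(116, I, Pow(2, Rational(1, 2)))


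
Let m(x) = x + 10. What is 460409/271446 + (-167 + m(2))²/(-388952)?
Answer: 86277755609/52789732296 ≈ 1.6344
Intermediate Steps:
m(x) = 10 + x
460409/271446 + (-167 + m(2))²/(-388952) = 460409/271446 + (-167 + (10 + 2))²/(-388952) = 460409*(1/271446) + (-167 + 12)²*(-1/388952) = 460409/271446 + (-155)²*(-1/388952) = 460409/271446 + 24025*(-1/388952) = 460409/271446 - 24025/388952 = 86277755609/52789732296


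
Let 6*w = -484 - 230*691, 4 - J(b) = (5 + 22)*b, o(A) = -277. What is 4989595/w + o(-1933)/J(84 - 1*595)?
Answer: -68868760208/366678769 ≈ -187.82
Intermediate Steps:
J(b) = 4 - 27*b (J(b) = 4 - (5 + 22)*b = 4 - 27*b)
w = -26569 (w = (-484 - 230*691)/6 = (-484 - 158930)/6 = (⅙)*(-159414) = -26569)
4989595/w + o(-1933)/J(84 - 1*595) = 4989595/(-26569) - 277/(4 - 27*(84 - 1*595)) = 4989595*(-1/26569) - 277/(4 - 27*(84 - 595)) = -4989595/26569 - 277/(4 - 27*(-511)) = -4989595/26569 - 277/(4 + 13797) = -4989595/26569 - 277/13801 = -68868760208/366678769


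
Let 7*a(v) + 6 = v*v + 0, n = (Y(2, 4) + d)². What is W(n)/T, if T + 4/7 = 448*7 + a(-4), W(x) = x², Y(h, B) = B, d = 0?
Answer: 896/10979 ≈ 0.081610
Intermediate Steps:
n = 16 (n = (4 + 0)² = 4² = 16)
a(v) = -6/7 + v²/7 (a(v) = -6/7 + (v*v + 0)/7 = -6/7 + (v² + 0)/7 = -6/7 + v²/7)
T = 21958/7 (T = -4/7 + (448*7 + (-6/7 + (⅐)*(-4)²)) = -4/7 + (3136 + (-6/7 + (⅐)*16)) = -4/7 + (3136 + (-6/7 + 16/7)) = -4/7 + (3136 + 10/7) = -4/7 + 21962/7 = 21958/7 ≈ 3136.9)
W(n)/T = 16²/(21958/7) = 256*(7/21958) = 896/10979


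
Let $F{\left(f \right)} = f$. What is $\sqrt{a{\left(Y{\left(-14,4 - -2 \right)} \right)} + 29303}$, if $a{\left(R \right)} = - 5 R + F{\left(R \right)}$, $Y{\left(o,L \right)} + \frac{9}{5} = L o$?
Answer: $\frac{\sqrt{741155}}{5} \approx 172.18$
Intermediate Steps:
$Y{\left(o,L \right)} = - \frac{9}{5} + L o$
$a{\left(R \right)} = - 4 R$ ($a{\left(R \right)} = - 5 R + R = - 4 R$)
$\sqrt{a{\left(Y{\left(-14,4 - -2 \right)} \right)} + 29303} = \sqrt{- 4 \left(- \frac{9}{5} + \left(4 - -2\right) \left(-14\right)\right) + 29303} = \sqrt{- 4 \left(- \frac{9}{5} + \left(4 + 2\right) \left(-14\right)\right) + 29303} = \sqrt{- 4 \left(- \frac{9}{5} + 6 \left(-14\right)\right) + 29303} = \sqrt{- 4 \left(- \frac{9}{5} - 84\right) + 29303} = \sqrt{\left(-4\right) \left(- \frac{429}{5}\right) + 29303} = \sqrt{\frac{1716}{5} + 29303} = \sqrt{\frac{148231}{5}} = \frac{\sqrt{741155}}{5}$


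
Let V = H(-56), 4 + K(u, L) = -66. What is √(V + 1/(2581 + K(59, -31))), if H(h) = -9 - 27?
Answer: I*√2802245/279 ≈ 6.0*I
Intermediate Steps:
H(h) = -36
K(u, L) = -70 (K(u, L) = -4 - 66 = -70)
V = -36
√(V + 1/(2581 + K(59, -31))) = √(-36 + 1/(2581 - 70)) = √(-36 + 1/2511) = √(-90395/2511) = I*√2802245/279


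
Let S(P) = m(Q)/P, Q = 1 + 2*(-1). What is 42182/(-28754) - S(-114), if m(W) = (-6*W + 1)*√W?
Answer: -21091/14377 + 7*I/114 ≈ -1.467 + 0.061404*I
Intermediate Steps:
Q = -1 (Q = 1 - 2 = -1)
m(W) = √W*(1 - 6*W) (m(W) = (1 - 6*W)*√W = √W*(1 - 6*W))
S(P) = 7*I/P (S(P) = (√(-1)*(1 - 6*(-1)))/P = (I*(1 + 6))/P = (I*7)/P = (7*I)/P = 7*I/P)
42182/(-28754) - S(-114) = 42182/(-28754) - 7*I/(-114) = 42182*(-1/28754) - 7*I*(-1)/114 = -21091/14377 - (-7)*I/114 = -21091/14377 + 7*I/114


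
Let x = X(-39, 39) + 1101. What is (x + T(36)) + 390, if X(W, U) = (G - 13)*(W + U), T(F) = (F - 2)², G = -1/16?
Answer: 2647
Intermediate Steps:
G = -1/16 (G = -1*1/16 = -1/16 ≈ -0.062500)
T(F) = (-2 + F)²
X(W, U) = -209*U/16 - 209*W/16 (X(W, U) = (-1/16 - 13)*(W + U) = -209*(U + W)/16 = -209*U/16 - 209*W/16)
x = 1101 (x = (-209/16*39 - 209/16*(-39)) + 1101 = (-8151/16 + 8151/16) + 1101 = 0 + 1101 = 1101)
(x + T(36)) + 390 = (1101 + (-2 + 36)²) + 390 = (1101 + 34²) + 390 = (1101 + 1156) + 390 = 2257 + 390 = 2647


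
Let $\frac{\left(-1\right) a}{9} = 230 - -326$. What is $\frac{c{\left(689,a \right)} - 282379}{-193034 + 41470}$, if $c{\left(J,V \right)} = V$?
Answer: $\frac{287383}{151564} \approx 1.8961$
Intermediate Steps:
$a = -5004$ ($a = - 9 \left(230 - -326\right) = - 9 \left(230 + 326\right) = \left(-9\right) 556 = -5004$)
$\frac{c{\left(689,a \right)} - 282379}{-193034 + 41470} = \frac{-5004 - 282379}{-193034 + 41470} = - \frac{287383}{-151564} = \left(-287383\right) \left(- \frac{1}{151564}\right) = \frac{287383}{151564}$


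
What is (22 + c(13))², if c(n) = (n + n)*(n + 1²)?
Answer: 148996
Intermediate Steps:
c(n) = 2*n*(1 + n) (c(n) = (2*n)*(n + 1) = (2*n)*(1 + n) = 2*n*(1 + n))
(22 + c(13))² = (22 + 2*13*(1 + 13))² = (22 + 2*13*14)² = (22 + 364)² = 386² = 148996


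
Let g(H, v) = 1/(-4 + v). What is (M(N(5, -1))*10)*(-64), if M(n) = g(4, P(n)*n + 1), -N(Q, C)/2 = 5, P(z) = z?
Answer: -640/97 ≈ -6.5979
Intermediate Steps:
N(Q, C) = -10 (N(Q, C) = -2*5 = -10)
M(n) = 1/(-3 + n**2) (M(n) = 1/(-4 + (n*n + 1)) = 1/(-4 + (n**2 + 1)) = 1/(-4 + (1 + n**2)) = 1/(-3 + n**2))
(M(N(5, -1))*10)*(-64) = (10/(-3 + (-10)**2))*(-64) = (10/(-3 + 100))*(-64) = (10/97)*(-64) = -640/97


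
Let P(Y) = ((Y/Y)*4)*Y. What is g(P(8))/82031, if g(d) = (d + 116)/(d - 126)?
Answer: -74/3855457 ≈ -1.9194e-5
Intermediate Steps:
P(Y) = 4*Y (P(Y) = (1*4)*Y = 4*Y)
g(d) = (116 + d)/(-126 + d)
g(P(8))/82031 = ((116 + 4*8)/(-126 + 4*8))/82031 = ((116 + 32)/(-126 + 32))*(1/82031) = (148/(-94))*(1/82031) = -1/94*148*(1/82031) = -74/47*1/82031 = -74/3855457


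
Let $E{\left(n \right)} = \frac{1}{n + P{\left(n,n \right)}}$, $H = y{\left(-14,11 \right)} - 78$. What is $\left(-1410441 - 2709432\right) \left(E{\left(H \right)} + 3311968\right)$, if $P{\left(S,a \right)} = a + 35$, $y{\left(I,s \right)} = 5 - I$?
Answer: $- \frac{1132525661705439}{83} \approx -1.3645 \cdot 10^{13}$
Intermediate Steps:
$P{\left(S,a \right)} = 35 + a$
$H = -59$ ($H = \left(5 - -14\right) - 78 = \left(5 + 14\right) - 78 = 19 - 78 = -59$)
$E{\left(n \right)} = \frac{1}{35 + 2 n}$ ($E{\left(n \right)} = \frac{1}{n + \left(35 + n\right)} = \frac{1}{35 + 2 n}$)
$\left(-1410441 - 2709432\right) \left(E{\left(H \right)} + 3311968\right) = \left(-1410441 - 2709432\right) \left(\frac{1}{35 + 2 \left(-59\right)} + 3311968\right) = - 4119873 \left(\frac{1}{35 - 118} + 3311968\right) = - 4119873 \left(\frac{1}{-83} + 3311968\right) = - 4119873 \left(- \frac{1}{83} + 3311968\right) = \left(-4119873\right) \frac{274893343}{83} = - \frac{1132525661705439}{83}$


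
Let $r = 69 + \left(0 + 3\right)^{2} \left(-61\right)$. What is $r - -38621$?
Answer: $38141$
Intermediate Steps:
$r = -480$ ($r = 69 + 3^{2} \left(-61\right) = 69 + 9 \left(-61\right) = 69 - 549 = -480$)
$r - -38621 = -480 - -38621 = -480 + 38621 = 38141$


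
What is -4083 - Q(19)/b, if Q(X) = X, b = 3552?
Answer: -14502835/3552 ≈ -4083.0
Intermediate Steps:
-4083 - Q(19)/b = -4083 - 19/3552 = -14502835/3552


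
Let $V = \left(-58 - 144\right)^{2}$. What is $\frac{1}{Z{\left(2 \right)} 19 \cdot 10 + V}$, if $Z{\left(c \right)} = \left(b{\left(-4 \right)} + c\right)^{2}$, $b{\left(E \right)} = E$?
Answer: $\frac{1}{41564} \approx 2.4059 \cdot 10^{-5}$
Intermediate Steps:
$V = 40804$ ($V = \left(-202\right)^{2} = 40804$)
$Z{\left(c \right)} = \left(-4 + c\right)^{2}$
$\frac{1}{Z{\left(2 \right)} 19 \cdot 10 + V} = \frac{1}{\left(-4 + 2\right)^{2} \cdot 19 \cdot 10 + 40804} = \frac{1}{\left(-2\right)^{2} \cdot 19 \cdot 10 + 40804} = \frac{1}{4 \cdot 19 \cdot 10 + 40804} = \frac{1}{76 \cdot 10 + 40804} = \frac{1}{760 + 40804} = \frac{1}{41564}$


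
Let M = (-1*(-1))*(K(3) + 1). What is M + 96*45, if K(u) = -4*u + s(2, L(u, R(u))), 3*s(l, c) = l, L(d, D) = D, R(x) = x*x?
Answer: 12929/3 ≈ 4309.7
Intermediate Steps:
R(x) = x²
s(l, c) = l/3
K(u) = ⅔ - 4*u (K(u) = -4*u + (⅓)*2 = -4*u + ⅔ = ⅔ - 4*u)
M = -31/3 (M = (-1*(-1))*((⅔ - 4*3) + 1) = 1*((⅔ - 12) + 1) = 1*(-34/3 + 1) = 1*(-31/3) = -31/3 ≈ -10.333)
M + 96*45 = -31/3 + 96*45 = -31/3 + 4320 = 12929/3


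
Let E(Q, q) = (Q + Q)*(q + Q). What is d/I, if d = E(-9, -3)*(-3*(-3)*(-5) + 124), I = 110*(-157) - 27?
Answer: -17064/17297 ≈ -0.98653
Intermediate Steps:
E(Q, q) = 2*Q*(Q + q) (E(Q, q) = (2*Q)*(Q + q) = 2*Q*(Q + q))
I = -17297 (I = -17270 - 27 = -17297)
d = 17064 (d = (2*(-9)*(-9 - 3))*(-3*(-3)*(-5) + 124) = (2*(-9)*(-12))*(9*(-5) + 124) = 216*(-45 + 124) = 216*79 = 17064)
d/I = 17064/(-17297) = 17064*(-1/17297) = -17064/17297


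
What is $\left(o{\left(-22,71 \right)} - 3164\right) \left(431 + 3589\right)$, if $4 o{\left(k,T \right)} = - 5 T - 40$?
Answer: $-13116255$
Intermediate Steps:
$o{\left(k,T \right)} = -10 - \frac{5 T}{4}$ ($o{\left(k,T \right)} = \frac{- 5 T - 40}{4} = \frac{-40 - 5 T}{4} = -10 - \frac{5 T}{4}$)
$\left(o{\left(-22,71 \right)} - 3164\right) \left(431 + 3589\right) = \left(\left(-10 - \frac{355}{4}\right) - 3164\right) \left(431 + 3589\right) = \left(\left(-10 - \frac{355}{4}\right) - 3164\right) 4020 = \left(- \frac{395}{4} - 3164\right) 4020 = \left(- \frac{13051}{4}\right) 4020 = -13116255$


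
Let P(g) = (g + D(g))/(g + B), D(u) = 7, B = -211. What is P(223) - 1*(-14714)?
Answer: 88399/6 ≈ 14733.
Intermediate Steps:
P(g) = (7 + g)/(-211 + g) (P(g) = (g + 7)/(g - 211) = (7 + g)/(-211 + g))
P(223) - 1*(-14714) = (7 + 223)/(-211 + 223) - 1*(-14714) = 230/12 + 14714 = (1/12)*230 + 14714 = 115/6 + 14714 = 88399/6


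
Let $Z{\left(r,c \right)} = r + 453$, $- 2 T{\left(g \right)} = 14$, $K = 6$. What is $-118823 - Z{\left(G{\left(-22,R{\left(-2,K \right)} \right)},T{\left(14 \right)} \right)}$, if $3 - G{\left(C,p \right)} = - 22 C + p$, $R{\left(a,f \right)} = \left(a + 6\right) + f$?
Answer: $-118785$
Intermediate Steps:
$T{\left(g \right)} = -7$ ($T{\left(g \right)} = \left(- \frac{1}{2}\right) 14 = -7$)
$R{\left(a,f \right)} = 6 + a + f$ ($R{\left(a,f \right)} = \left(6 + a\right) + f = 6 + a + f$)
$G{\left(C,p \right)} = 3 - p + 22 C$ ($G{\left(C,p \right)} = 3 - \left(- 22 C + p\right) = 3 - \left(p - 22 C\right) = 3 + \left(- p + 22 C\right) = 3 - p + 22 C$)
$Z{\left(r,c \right)} = 453 + r$
$-118823 - Z{\left(G{\left(-22,R{\left(-2,K \right)} \right)},T{\left(14 \right)} \right)} = -118823 - \left(453 + \left(3 - \left(6 - 2 + 6\right) + 22 \left(-22\right)\right)\right) = -118823 - \left(453 - 491\right) = -118823 - -38 = -118823 + 38 = -118785$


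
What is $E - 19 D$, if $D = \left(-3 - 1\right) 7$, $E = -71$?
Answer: $461$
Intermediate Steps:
$D = -28$ ($D = \left(-4\right) 7 = -28$)
$E - 19 D = -71 - -532 = -71 + 532 = 461$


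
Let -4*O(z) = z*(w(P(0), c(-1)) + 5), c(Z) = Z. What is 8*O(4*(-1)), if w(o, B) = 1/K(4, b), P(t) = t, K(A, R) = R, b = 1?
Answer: 48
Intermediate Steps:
w(o, B) = 1 (w(o, B) = 1/1 = 1)
O(z) = -3*z/2 (O(z) = -z*(1 + 5)/4 = -z*6/4 = -3*z/2)
8*O(4*(-1)) = 8*(-6*(-1)) = 8*(-3/2*(-4)) = 8*6 = 48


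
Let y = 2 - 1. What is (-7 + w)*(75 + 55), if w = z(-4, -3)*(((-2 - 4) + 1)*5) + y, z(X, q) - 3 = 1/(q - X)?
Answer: -13780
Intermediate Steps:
z(X, q) = 3 + 1/(q - X)
y = 1
w = -99 (w = ((-1 - 3*(-3) + 3*(-4))/(-4 - 1*(-3)))*(((-2 - 4) + 1)*5) + 1 = ((-1 + 9 - 12)/(-4 + 3))*((-6 + 1)*5) + 1 = (-4/(-1))*(-5*5) + 1 = -1*(-4)*(-25) + 1 = 4*(-25) + 1 = -100 + 1 = -99)
(-7 + w)*(75 + 55) = (-7 - 99)*(75 + 55) = -106*130 = -13780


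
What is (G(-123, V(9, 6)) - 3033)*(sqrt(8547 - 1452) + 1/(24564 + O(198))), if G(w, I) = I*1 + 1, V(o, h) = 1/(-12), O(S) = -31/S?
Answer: -1200705/9727282 - 36385*sqrt(7095)/12 ≈ -2.5540e+5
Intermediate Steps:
V(o, h) = -1/12
G(w, I) = 1 + I (G(w, I) = I + 1 = 1 + I)
(G(-123, V(9, 6)) - 3033)*(sqrt(8547 - 1452) + 1/(24564 + O(198))) = ((1 - 1/12) - 3033)*(sqrt(8547 - 1452) + 1/(24564 - 31/198)) = (11/12 - 3033)*(sqrt(7095) + 1/(24564 - 31*1/198)) = -36385*(sqrt(7095) + 1/(24564 - 31/198))/12 = -36385*(sqrt(7095) + 1/(4863641/198))/12 = -36385*(sqrt(7095) + 198/4863641)/12 = -36385*(198/4863641 + sqrt(7095))/12 = -1200705/9727282 - 36385*sqrt(7095)/12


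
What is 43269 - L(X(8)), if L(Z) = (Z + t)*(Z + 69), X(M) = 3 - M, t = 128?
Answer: 35397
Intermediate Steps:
L(Z) = (69 + Z)*(128 + Z) (L(Z) = (Z + 128)*(Z + 69) = (128 + Z)*(69 + Z) = (69 + Z)*(128 + Z))
43269 - L(X(8)) = 43269 - (8832 + (3 - 1*8)² + 197*(3 - 1*8)) = 43269 - (8832 + (3 - 8)² + 197*(3 - 8)) = 43269 - (8832 + (-5)² + 197*(-5)) = 43269 - (8832 + 25 - 985) = 43269 - 1*7872 = 43269 - 7872 = 35397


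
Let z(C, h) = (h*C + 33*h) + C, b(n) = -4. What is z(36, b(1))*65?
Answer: -15600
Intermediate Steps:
z(C, h) = C + 33*h + C*h (z(C, h) = (C*h + 33*h) + C = (33*h + C*h) + C = C + 33*h + C*h)
z(36, b(1))*65 = (36 + 33*(-4) + 36*(-4))*65 = (36 - 132 - 144)*65 = -240*65 = -15600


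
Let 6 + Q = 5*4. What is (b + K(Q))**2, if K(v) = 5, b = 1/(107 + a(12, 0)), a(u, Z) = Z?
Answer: 287296/11449 ≈ 25.094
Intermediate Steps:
b = 1/107 (b = 1/(107 + 0) = 1/107 ≈ 0.0093458)
Q = 14 (Q = -6 + 5*4 = -6 + 20 = 14)
(b + K(Q))**2 = (1/107 + 5)**2 = (536/107)**2 = 287296/11449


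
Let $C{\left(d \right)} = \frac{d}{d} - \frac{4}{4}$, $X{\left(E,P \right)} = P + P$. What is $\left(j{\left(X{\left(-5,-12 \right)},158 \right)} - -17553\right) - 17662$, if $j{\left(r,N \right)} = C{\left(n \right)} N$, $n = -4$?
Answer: $-109$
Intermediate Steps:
$X{\left(E,P \right)} = 2 P$
$C{\left(d \right)} = 0$ ($C{\left(d \right)} = 1 - 1 = 0$)
$j{\left(r,N \right)} = 0$ ($j{\left(r,N \right)} = 0 N = 0$)
$\left(j{\left(X{\left(-5,-12 \right)},158 \right)} - -17553\right) - 17662 = \left(0 - -17553\right) - 17662 = \left(0 + 17553\right) - 17662 = 17553 - 17662 = -109$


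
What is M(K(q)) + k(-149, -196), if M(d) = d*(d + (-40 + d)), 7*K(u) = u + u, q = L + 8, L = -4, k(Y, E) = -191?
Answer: -11471/49 ≈ -234.10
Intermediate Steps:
q = 4 (q = -4 + 8 = 4)
K(u) = 2*u/7 (K(u) = (u + u)/7 = (2*u)/7 = 2*u/7)
M(d) = d*(-40 + 2*d)
M(K(q)) + k(-149, -196) = 2*((2/7)*4)*(-20 + (2/7)*4) - 191 = 2*(8/7)*(-20 + 8/7) - 191 = 2*(8/7)*(-132/7) - 191 = -2112/49 - 191 = -11471/49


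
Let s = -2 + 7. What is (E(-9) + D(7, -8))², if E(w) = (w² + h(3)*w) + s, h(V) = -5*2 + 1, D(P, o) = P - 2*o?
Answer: 36100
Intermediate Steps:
h(V) = -9 (h(V) = -10 + 1 = -9)
s = 5
E(w) = 5 + w² - 9*w (E(w) = (w² - 9*w) + 5 = 5 + w² - 9*w)
(E(-9) + D(7, -8))² = ((5 + (-9)² - 9*(-9)) + (7 - 2*(-8)))² = ((5 + 81 + 81) + (7 + 16))² = (167 + 23)² = 190² = 36100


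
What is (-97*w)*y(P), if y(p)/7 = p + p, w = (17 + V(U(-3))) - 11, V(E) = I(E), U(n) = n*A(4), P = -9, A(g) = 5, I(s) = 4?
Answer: 122220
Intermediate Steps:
U(n) = 5*n (U(n) = n*5 = 5*n)
V(E) = 4
w = 10 (w = (17 + 4) - 11 = 21 - 11 = 10)
y(p) = 14*p (y(p) = 7*(p + p) = 7*(2*p) = 14*p)
(-97*w)*y(P) = (-97*10)*(14*(-9)) = -970*(-126) = 122220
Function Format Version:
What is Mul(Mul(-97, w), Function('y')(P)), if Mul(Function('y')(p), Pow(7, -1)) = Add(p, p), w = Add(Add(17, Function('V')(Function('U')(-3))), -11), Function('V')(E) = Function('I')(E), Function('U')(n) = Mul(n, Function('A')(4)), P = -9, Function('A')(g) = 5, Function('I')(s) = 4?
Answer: 122220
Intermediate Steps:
Function('U')(n) = Mul(5, n) (Function('U')(n) = Mul(n, 5) = Mul(5, n))
Function('V')(E) = 4
w = 10 (w = Add(Add(17, 4), -11) = Add(21, -11) = 10)
Function('y')(p) = Mul(14, p) (Function('y')(p) = Mul(7, Add(p, p)) = Mul(7, Mul(2, p)) = Mul(14, p))
Mul(Mul(-97, w), Function('y')(P)) = Mul(Mul(-97, 10), Mul(14, -9)) = Mul(-970, -126) = 122220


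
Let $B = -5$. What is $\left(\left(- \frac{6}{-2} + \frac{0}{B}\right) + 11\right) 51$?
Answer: $714$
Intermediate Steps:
$\left(\left(- \frac{6}{-2} + \frac{0}{B}\right) + 11\right) 51 = \left(\left(- \frac{6}{-2} + \frac{0}{-5}\right) + 11\right) 51 = \left(\left(\left(-6\right) \left(- \frac{1}{2}\right) + 0 \left(- \frac{1}{5}\right)\right) + 11\right) 51 = \left(\left(3 + 0\right) + 11\right) 51 = \left(3 + 11\right) 51 = 14 \cdot 51 = 714$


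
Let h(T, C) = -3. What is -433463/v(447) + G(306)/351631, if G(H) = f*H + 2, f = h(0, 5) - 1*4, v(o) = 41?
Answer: -152419115893/14416871 ≈ -10572.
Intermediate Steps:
f = -7 (f = -3 - 1*4 = -3 - 4 = -7)
G(H) = 2 - 7*H (G(H) = -7*H + 2 = 2 - 7*H)
-433463/v(447) + G(306)/351631 = -433463/41 + (2 - 7*306)/351631 = -433463*1/41 + (2 - 2142)*(1/351631) = -433463/41 - 2140*1/351631 = -433463/41 - 2140/351631 = -152419115893/14416871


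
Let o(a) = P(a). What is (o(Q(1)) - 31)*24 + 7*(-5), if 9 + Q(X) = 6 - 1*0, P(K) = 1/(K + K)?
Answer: -783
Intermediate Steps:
P(K) = 1/(2*K)
Q(X) = -3 (Q(X) = -9 + (6 - 1*0) = -9 + (6 + 0) = -9 + 6 = -3)
o(a) = 1/(2*a)
(o(Q(1)) - 31)*24 + 7*(-5) = ((½)/(-3) - 31)*24 + 7*(-5) = ((½)*(-⅓) - 31)*24 - 35 = (-⅙ - 31)*24 - 35 = -187/6*24 - 35 = -748 - 35 = -783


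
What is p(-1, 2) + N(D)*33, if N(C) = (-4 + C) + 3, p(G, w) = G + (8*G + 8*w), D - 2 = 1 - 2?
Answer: 7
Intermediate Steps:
D = 1 (D = 2 + (1 - 2) = 2 - 1 = 1)
p(G, w) = 8*w + 9*G
N(C) = -1 + C
p(-1, 2) + N(D)*33 = (8*2 + 9*(-1)) + (-1 + 1)*33 = (16 - 9) + 0*33 = 7 + 0 = 7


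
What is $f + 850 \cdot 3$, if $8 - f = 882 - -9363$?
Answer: $-7687$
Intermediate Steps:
$f = -10237$ ($f = 8 - \left(882 - -9363\right) = 8 - \left(882 + 9363\right) = 8 - 10245 = -10237$)
$f + 850 \cdot 3 = -10237 + 850 \cdot 3 = -10237 + 2550 = -7687$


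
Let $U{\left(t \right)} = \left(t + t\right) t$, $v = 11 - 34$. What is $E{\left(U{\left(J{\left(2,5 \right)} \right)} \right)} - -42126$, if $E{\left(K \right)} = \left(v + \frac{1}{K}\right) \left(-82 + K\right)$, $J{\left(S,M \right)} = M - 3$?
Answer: $\frac{175275}{4} \approx 43819.0$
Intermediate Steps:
$v = -23$ ($v = 11 - 34 = -23$)
$J{\left(S,M \right)} = -3 + M$ ($J{\left(S,M \right)} = M - 3 = -3 + M$)
$U{\left(t \right)} = 2 t^{2}$ ($U{\left(t \right)} = 2 t t = 2 t^{2}$)
$E{\left(K \right)} = \left(-82 + K\right) \left(-23 + \frac{1}{K}\right)$ ($E{\left(K \right)} = \left(-23 + \frac{1}{K}\right) \left(-82 + K\right) = \left(-82 + K\right) \left(-23 + \frac{1}{K}\right)$)
$E{\left(U{\left(J{\left(2,5 \right)} \right)} \right)} - -42126 = \left(1887 - \frac{82}{2 \left(-3 + 5\right)^{2}} - 23 \cdot 2 \left(-3 + 5\right)^{2}\right) - -42126 = \left(1887 - \frac{82}{2 \cdot 2^{2}} - 23 \cdot 2 \cdot 2^{2}\right) + 42126 = \left(1887 - \frac{82}{2 \cdot 4} - 23 \cdot 2 \cdot 4\right) + 42126 = \left(1887 - \frac{82}{8} - 184\right) + 42126 = \left(1887 - \frac{41}{4} - 184\right) + 42126 = \frac{6771}{4} + 42126 = \frac{175275}{4}$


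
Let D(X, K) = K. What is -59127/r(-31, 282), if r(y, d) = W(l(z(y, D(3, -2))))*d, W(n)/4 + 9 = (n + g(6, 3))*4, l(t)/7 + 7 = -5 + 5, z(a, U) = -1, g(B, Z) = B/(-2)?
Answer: 19709/81592 ≈ 0.24156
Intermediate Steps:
g(B, Z) = -B/2 (g(B, Z) = B*(-½) = -B/2)
l(t) = -49 (l(t) = -49 + 7*(-5 + 5) = -49 + 7*0 = -49 + 0 = -49)
W(n) = -84 + 16*n (W(n) = -36 + 4*((n - ½*6)*4) = -36 + 4*((n - 3)*4) = -36 + 4*((-3 + n)*4) = -36 + 4*(-12 + 4*n) = -36 + (-48 + 16*n) = -84 + 16*n)
r(y, d) = -868*d (r(y, d) = (-84 + 16*(-49))*d = (-84 - 784)*d = -868*d)
-59127/r(-31, 282) = -59127/((-868*282)) = -59127/(-244776) = -59127*(-1/244776) = 19709/81592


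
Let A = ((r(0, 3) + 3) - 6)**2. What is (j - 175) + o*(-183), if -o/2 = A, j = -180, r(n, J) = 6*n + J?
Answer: -355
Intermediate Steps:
r(n, J) = J + 6*n
A = 0 (A = (((3 + 6*0) + 3) - 6)**2 = (((3 + 0) + 3) - 6)**2 = ((3 + 3) - 6)**2 = (6 - 6)**2 = 0**2 = 0)
o = 0 (o = -2*0 = 0)
(j - 175) + o*(-183) = (-180 - 175) + 0*(-183) = -355 + 0 = -355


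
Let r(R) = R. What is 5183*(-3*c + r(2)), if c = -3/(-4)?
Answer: -5183/4 ≈ -1295.8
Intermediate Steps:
c = 3/4 (c = -3*(-1/4) = 3/4 ≈ 0.75000)
5183*(-3*c + r(2)) = 5183*(-3*3/4 + 2) = 5183*(-9/4 + 2) = 5183*(-1/4) = -5183/4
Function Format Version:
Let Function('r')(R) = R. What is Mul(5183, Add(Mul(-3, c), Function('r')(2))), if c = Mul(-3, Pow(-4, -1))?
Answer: Rational(-5183, 4) ≈ -1295.8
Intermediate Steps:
c = Rational(3, 4) (c = Mul(-3, Rational(-1, 4)) = Rational(3, 4) ≈ 0.75000)
Mul(5183, Add(Mul(-3, c), Function('r')(2))) = Mul(5183, Add(Mul(-3, Rational(3, 4)), 2)) = Mul(5183, Add(Rational(-9, 4), 2)) = Mul(5183, Rational(-1, 4)) = Rational(-5183, 4)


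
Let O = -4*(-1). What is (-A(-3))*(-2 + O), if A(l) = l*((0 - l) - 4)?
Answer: -6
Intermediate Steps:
O = 4
A(l) = l*(-4 - l) (A(l) = l*(-l - 4) = l*(-4 - l))
(-A(-3))*(-2 + O) = (-(-1)*(-3)*(4 - 3))*(-2 + 4) = -(-1)*(-3)*2 = -1*3*2 = -3*2 = -6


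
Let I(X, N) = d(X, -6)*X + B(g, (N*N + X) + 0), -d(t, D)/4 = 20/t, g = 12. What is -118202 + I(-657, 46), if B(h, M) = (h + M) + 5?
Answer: -116806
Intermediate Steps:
B(h, M) = 5 + M + h (B(h, M) = (M + h) + 5 = 5 + M + h)
d(t, D) = -80/t
I(X, N) = -63 + X + N² (I(X, N) = (-80/X)*X + (5 + ((N*N + X) + 0) + 12) = -80 + (5 + ((N² + X) + 0) + 12) = -80 + (5 + ((X + N²) + 0) + 12) = -80 + (5 + (X + N²) + 12) = -80 + (17 + X + N²) = -63 + X + N²)
-118202 + I(-657, 46) = -118202 + (-63 - 657 + 46²) = -118202 + (-63 - 657 + 2116) = -118202 + 1396 = -116806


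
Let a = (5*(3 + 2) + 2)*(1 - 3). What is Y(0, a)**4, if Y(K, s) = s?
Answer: 8503056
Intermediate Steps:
a = -54 (a = (5*5 + 2)*(-2) = (25 + 2)*(-2) = 27*(-2) = -54)
Y(0, a)**4 = (-54)**4 = 8503056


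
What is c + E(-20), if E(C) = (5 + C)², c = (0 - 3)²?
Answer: 234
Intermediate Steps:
c = 9 (c = (-3)² = 9)
c + E(-20) = 9 + (5 - 20)² = 9 + (-15)² = 9 + 225 = 234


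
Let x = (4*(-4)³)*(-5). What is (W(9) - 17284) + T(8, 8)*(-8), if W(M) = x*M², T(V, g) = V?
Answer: 86332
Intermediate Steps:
x = 1280 (x = (4*(-64))*(-5) = -256*(-5) = 1280)
W(M) = 1280*M²
(W(9) - 17284) + T(8, 8)*(-8) = (1280*9² - 17284) + 8*(-8) = (1280*81 - 17284) - 64 = (103680 - 17284) - 64 = 86396 - 64 = 86332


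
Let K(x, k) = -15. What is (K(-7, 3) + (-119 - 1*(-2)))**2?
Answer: 17424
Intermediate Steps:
(K(-7, 3) + (-119 - 1*(-2)))**2 = (-15 + (-119 - 1*(-2)))**2 = (-15 + (-119 + 2))**2 = (-15 - 117)**2 = (-132)**2 = 17424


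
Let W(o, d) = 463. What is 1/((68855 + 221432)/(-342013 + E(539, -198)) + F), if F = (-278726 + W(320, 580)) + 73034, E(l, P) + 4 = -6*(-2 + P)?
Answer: -340817/69945822380 ≈ -4.8726e-6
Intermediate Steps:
E(l, P) = 8 - 6*P (E(l, P) = -4 - 6*(-2 + P) = -4 + (12 - 6*P) = 8 - 6*P)
F = -205229 (F = (-278726 + 463) + 73034 = -278263 + 73034 = -205229)
1/((68855 + 221432)/(-342013 + E(539, -198)) + F) = 1/((68855 + 221432)/(-342013 + (8 - 6*(-198))) - 205229) = 1/(290287/(-342013 + (8 + 1188)) - 205229) = 1/(290287/(-342013 + 1196) - 205229) = 1/(290287/(-340817) - 205229) = 1/(290287*(-1/340817) - 205229) = 1/(-290287/340817 - 205229) = 1/(-69945822380/340817) = -340817/69945822380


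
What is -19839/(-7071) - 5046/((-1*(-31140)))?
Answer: 32339233/12232830 ≈ 2.6436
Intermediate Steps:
-19839/(-7071) - 5046/((-1*(-31140))) = -19839*(-1/7071) - 5046/31140 = 6613/2357 - 5046*1/31140 = 6613/2357 - 841/5190 = 32339233/12232830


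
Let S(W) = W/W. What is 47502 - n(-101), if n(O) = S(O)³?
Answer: 47501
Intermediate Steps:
S(W) = 1
n(O) = 1 (n(O) = 1³ = 1)
47502 - n(-101) = 47502 - 1*1 = 47502 - 1 = 47501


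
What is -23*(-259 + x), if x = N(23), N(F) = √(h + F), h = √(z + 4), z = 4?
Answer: 5957 - 23*√(23 + 2*√2) ≈ 5840.1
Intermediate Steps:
h = 2*√2 (h = √(4 + 4) = √8 = 2*√2 ≈ 2.8284)
N(F) = √(F + 2*√2) (N(F) = √(2*√2 + F) = √(F + 2*√2))
x = √(23 + 2*√2) ≈ 5.0822
-23*(-259 + x) = -23*(-259 + √(23 + 2*√2)) = 5957 - 23*√(23 + 2*√2)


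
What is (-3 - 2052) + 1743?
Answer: -312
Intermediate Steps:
(-3 - 2052) + 1743 = -2055 + 1743 = -312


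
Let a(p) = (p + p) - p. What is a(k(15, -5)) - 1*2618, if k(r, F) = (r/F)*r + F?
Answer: -2668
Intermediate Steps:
k(r, F) = F + r²/F (k(r, F) = r²/F + F = F + r²/F)
a(p) = p (a(p) = 2*p - p = p)
a(k(15, -5)) - 1*2618 = (-5 + 15²/(-5)) - 1*2618 = (-5 - ⅕*225) - 2618 = (-5 - 45) - 2618 = -50 - 2618 = -2668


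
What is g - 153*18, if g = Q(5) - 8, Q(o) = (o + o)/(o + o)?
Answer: -2761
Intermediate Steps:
Q(o) = 1 (Q(o) = (2*o)/((2*o)) = (2*o)*(1/(2*o)) = 1)
g = -7 (g = 1 - 8 = -7)
g - 153*18 = -7 - 153*18 = -7 - 2754 = -2761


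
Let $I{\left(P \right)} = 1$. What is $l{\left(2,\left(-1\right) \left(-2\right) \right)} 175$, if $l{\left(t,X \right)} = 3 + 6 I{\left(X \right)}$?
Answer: $1575$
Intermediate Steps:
$l{\left(t,X \right)} = 9$ ($l{\left(t,X \right)} = 3 + 6 \cdot 1 = 3 + 6 = 9$)
$l{\left(2,\left(-1\right) \left(-2\right) \right)} 175 = 9 \cdot 175 = 1575$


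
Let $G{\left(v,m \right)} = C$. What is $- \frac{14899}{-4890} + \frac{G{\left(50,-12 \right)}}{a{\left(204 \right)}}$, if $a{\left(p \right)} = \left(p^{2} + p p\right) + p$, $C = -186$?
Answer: $\frac{51758476}{17000085} \approx 3.0446$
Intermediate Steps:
$a{\left(p \right)} = p + 2 p^{2}$ ($a{\left(p \right)} = \left(p^{2} + p^{2}\right) + p = 2 p^{2} + p = p + 2 p^{2}$)
$G{\left(v,m \right)} = -186$
$- \frac{14899}{-4890} + \frac{G{\left(50,-12 \right)}}{a{\left(204 \right)}} = - \frac{14899}{-4890} - \frac{186}{204 \left(1 + 2 \cdot 204\right)} = \left(-14899\right) \left(- \frac{1}{4890}\right) - \frac{186}{204 \left(1 + 408\right)} = \frac{14899}{4890} - \frac{186}{204 \cdot 409} = \frac{14899}{4890} - \frac{186}{83436} = \frac{14899}{4890} - \frac{31}{13906} = \frac{51758476}{17000085}$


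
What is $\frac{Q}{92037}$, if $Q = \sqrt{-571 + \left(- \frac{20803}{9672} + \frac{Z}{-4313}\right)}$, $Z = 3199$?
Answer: $\frac{i \sqrt{249667547045893782}}{1919677189716} \approx 0.00026029 i$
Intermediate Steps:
$Q = \frac{i \sqrt{249667547045893782}}{20857668}$ ($Q = \sqrt{-571 + \left(- \frac{20803}{9672} + \frac{3199}{-4313}\right)} = \sqrt{-571 + \left(\left(-20803\right) \frac{1}{9672} + 3199 \left(- \frac{1}{4313}\right)\right)} = \sqrt{-571 - \frac{120664067}{41715336}} = \sqrt{- \frac{23940120923}{41715336}} = \frac{i \sqrt{249667547045893782}}{20857668} \approx 23.956 i$)
$\frac{Q}{92037} = \frac{\frac{1}{20857668} i \sqrt{249667547045893782}}{92037} = \frac{i \sqrt{249667547045893782}}{20857668} \cdot \frac{1}{92037} = \frac{i \sqrt{249667547045893782}}{1919677189716}$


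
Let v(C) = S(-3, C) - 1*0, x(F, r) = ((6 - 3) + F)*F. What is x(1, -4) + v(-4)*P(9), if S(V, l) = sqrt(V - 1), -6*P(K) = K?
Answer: 4 - 3*I ≈ 4.0 - 3.0*I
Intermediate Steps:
P(K) = -K/6
S(V, l) = sqrt(-1 + V)
x(F, r) = F*(3 + F) (x(F, r) = (3 + F)*F = F*(3 + F))
v(C) = 2*I (v(C) = sqrt(-1 - 3) - 1*0 = sqrt(-4) + 0 = 2*I + 0 = 2*I)
x(1, -4) + v(-4)*P(9) = 1*(3 + 1) + (2*I)*(-1/6*9) = 1*4 + (2*I)*(-3/2) = 4 - 3*I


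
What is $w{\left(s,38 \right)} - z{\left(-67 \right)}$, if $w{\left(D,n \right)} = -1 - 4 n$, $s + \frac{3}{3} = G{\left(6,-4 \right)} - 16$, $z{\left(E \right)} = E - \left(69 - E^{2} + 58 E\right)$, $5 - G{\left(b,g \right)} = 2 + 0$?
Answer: $-8392$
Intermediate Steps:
$G{\left(b,g \right)} = 3$ ($G{\left(b,g \right)} = 5 - \left(2 + 0\right) = 5 - 2 = 3$)
$z{\left(E \right)} = -69 + E^{2} - 57 E$ ($z{\left(E \right)} = E - \left(69 - E^{2} + 58 E\right) = -69 + E^{2} - 57 E$)
$s = -14$ ($s = -1 + \left(3 - 16\right) = -1 - 13 = -14$)
$w{\left(s,38 \right)} - z{\left(-67 \right)} = \left(-1 - 152\right) - \left(-69 + \left(-67\right)^{2} - -3819\right) = \left(-1 - 152\right) - \left(-69 + 4489 + 3819\right) = -153 - 8239 = -8392$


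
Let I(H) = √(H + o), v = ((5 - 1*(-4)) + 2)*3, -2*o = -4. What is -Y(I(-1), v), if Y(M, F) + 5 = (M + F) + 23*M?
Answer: -52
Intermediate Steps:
o = 2 (o = -½*(-4) = 2)
v = 33 (v = ((5 + 4) + 2)*3 = (9 + 2)*3 = 11*3 = 33)
I(H) = √(2 + H) (I(H) = √(H + 2) = √(2 + H))
Y(M, F) = -5 + F + 24*M (Y(M, F) = -5 + ((M + F) + 23*M) = -5 + ((F + M) + 23*M) = -5 + (F + 24*M) = -5 + F + 24*M)
-Y(I(-1), v) = -(-5 + 33 + 24*√(2 - 1)) = -(-5 + 33 + 24*√1) = -(-5 + 33 + 24*1) = -(-5 + 33 + 24) = -1*52 = -52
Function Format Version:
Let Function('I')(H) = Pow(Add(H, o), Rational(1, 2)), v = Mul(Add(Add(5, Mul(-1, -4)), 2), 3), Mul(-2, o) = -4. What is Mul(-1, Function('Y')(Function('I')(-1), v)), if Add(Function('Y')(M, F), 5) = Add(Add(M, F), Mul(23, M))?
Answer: -52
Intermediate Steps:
o = 2 (o = Mul(Rational(-1, 2), -4) = 2)
v = 33 (v = Mul(Add(Add(5, 4), 2), 3) = Mul(Add(9, 2), 3) = Mul(11, 3) = 33)
Function('I')(H) = Pow(Add(2, H), Rational(1, 2)) (Function('I')(H) = Pow(Add(H, 2), Rational(1, 2)) = Pow(Add(2, H), Rational(1, 2)))
Function('Y')(M, F) = Add(-5, F, Mul(24, M)) (Function('Y')(M, F) = Add(-5, Add(Add(M, F), Mul(23, M))) = Add(-5, Add(Add(F, M), Mul(23, M))) = Add(-5, Add(F, Mul(24, M))) = Add(-5, F, Mul(24, M)))
Mul(-1, Function('Y')(Function('I')(-1), v)) = Mul(-1, Add(-5, 33, Mul(24, Pow(Add(2, -1), Rational(1, 2))))) = Mul(-1, Add(-5, 33, Mul(24, Pow(1, Rational(1, 2))))) = Mul(-1, Add(-5, 33, Mul(24, 1))) = Mul(-1, Add(-5, 33, 24)) = Mul(-1, 52) = -52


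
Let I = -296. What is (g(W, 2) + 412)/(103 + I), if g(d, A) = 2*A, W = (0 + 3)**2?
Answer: -416/193 ≈ -2.1554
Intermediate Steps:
W = 9 (W = 3**2 = 9)
(g(W, 2) + 412)/(103 + I) = (2*2 + 412)/(103 - 296) = (4 + 412)/(-193) = 416*(-1/193) = -416/193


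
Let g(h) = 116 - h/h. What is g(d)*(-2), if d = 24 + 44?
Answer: -230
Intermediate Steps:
d = 68
g(h) = 115 (g(h) = 116 - 1*1 = 116 - 1 = 115)
g(d)*(-2) = 115*(-2) = -230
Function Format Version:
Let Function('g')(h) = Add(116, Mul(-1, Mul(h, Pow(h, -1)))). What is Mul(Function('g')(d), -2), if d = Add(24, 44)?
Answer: -230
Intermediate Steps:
d = 68
Function('g')(h) = 115 (Function('g')(h) = Add(116, Mul(-1, 1)) = Add(116, -1) = 115)
Mul(Function('g')(d), -2) = Mul(115, -2) = -230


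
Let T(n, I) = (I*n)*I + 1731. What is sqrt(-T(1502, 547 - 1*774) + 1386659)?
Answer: I*sqrt(76011630) ≈ 8718.5*I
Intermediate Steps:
T(n, I) = 1731 + n*I**2 (T(n, I) = n*I**2 + 1731 = 1731 + n*I**2)
sqrt(-T(1502, 547 - 1*774) + 1386659) = sqrt(-(1731 + 1502*(547 - 1*774)**2) + 1386659) = sqrt(-(1731 + 1502*(547 - 774)**2) + 1386659) = sqrt(-(1731 + 1502*(-227)**2) + 1386659) = sqrt(-(1731 + 1502*51529) + 1386659) = sqrt(-(1731 + 77396558) + 1386659) = sqrt(-1*77398289 + 1386659) = sqrt(-77398289 + 1386659) = sqrt(-76011630) = I*sqrt(76011630)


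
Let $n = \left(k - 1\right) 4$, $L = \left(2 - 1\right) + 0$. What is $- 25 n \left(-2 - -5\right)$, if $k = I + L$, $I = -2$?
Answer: $600$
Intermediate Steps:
$L = 1$ ($L = \left(2 - 1\right) + 0 = 1 + 0 = 1$)
$k = -1$ ($k = -2 + 1 = -1$)
$n = -8$ ($n = \left(-1 - 1\right) 4 = \left(-2\right) 4 = -8$)
$- 25 n \left(-2 - -5\right) = \left(-25\right) \left(-8\right) \left(-2 - -5\right) = 200 \left(-2 + 5\right) = 200 \cdot 3 = 600$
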